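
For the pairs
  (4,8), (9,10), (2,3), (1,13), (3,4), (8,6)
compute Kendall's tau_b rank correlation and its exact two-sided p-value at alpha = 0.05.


Step 1: Enumerate the 15 unordered pairs (i,j) with i<j and classify each by sign(x_j-x_i) * sign(y_j-y_i).
  (1,2):dx=+5,dy=+2->C; (1,3):dx=-2,dy=-5->C; (1,4):dx=-3,dy=+5->D; (1,5):dx=-1,dy=-4->C
  (1,6):dx=+4,dy=-2->D; (2,3):dx=-7,dy=-7->C; (2,4):dx=-8,dy=+3->D; (2,5):dx=-6,dy=-6->C
  (2,6):dx=-1,dy=-4->C; (3,4):dx=-1,dy=+10->D; (3,5):dx=+1,dy=+1->C; (3,6):dx=+6,dy=+3->C
  (4,5):dx=+2,dy=-9->D; (4,6):dx=+7,dy=-7->D; (5,6):dx=+5,dy=+2->C
Step 2: C = 9, D = 6, total pairs = 15.
Step 3: tau = (C - D)/(n(n-1)/2) = (9 - 6)/15 = 0.200000.
Step 4: Exact two-sided p-value (enumerate n! = 720 permutations of y under H0): p = 0.719444.
Step 5: alpha = 0.05. fail to reject H0.

tau_b = 0.2000 (C=9, D=6), p = 0.719444, fail to reject H0.


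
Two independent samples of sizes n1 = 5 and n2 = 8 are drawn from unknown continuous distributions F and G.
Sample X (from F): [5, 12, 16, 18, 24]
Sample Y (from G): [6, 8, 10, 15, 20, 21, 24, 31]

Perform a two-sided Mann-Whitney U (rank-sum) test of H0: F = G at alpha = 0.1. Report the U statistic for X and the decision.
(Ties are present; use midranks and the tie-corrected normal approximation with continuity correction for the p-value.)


Step 1: Combine and sort all 13 observations; assign midranks.
sorted (value, group): (5,X), (6,Y), (8,Y), (10,Y), (12,X), (15,Y), (16,X), (18,X), (20,Y), (21,Y), (24,X), (24,Y), (31,Y)
ranks: 5->1, 6->2, 8->3, 10->4, 12->5, 15->6, 16->7, 18->8, 20->9, 21->10, 24->11.5, 24->11.5, 31->13
Step 2: Rank sum for X: R1 = 1 + 5 + 7 + 8 + 11.5 = 32.5.
Step 3: U_X = R1 - n1(n1+1)/2 = 32.5 - 5*6/2 = 32.5 - 15 = 17.5.
       U_Y = n1*n2 - U_X = 40 - 17.5 = 22.5.
Step 4: Ties are present, so use the tie-corrected normal approximation (with continuity correction) for the p-value.
Step 5: p-value = 0.769390; compare to alpha = 0.1. fail to reject H0.

U_X = 17.5, p = 0.769390, fail to reject H0 at alpha = 0.1.


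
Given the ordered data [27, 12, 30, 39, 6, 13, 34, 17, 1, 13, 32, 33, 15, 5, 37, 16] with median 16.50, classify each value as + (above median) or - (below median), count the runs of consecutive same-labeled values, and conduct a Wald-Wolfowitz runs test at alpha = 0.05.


Step 1: Compute median = 16.50; label A = above, B = below.
Labels in order: ABAABBAABBAABBAB  (n_A = 8, n_B = 8)
Step 2: Count runs R = 10.
Step 3: Under H0 (random ordering), E[R] = 2*n_A*n_B/(n_A+n_B) + 1 = 2*8*8/16 + 1 = 9.0000.
        Var[R] = 2*n_A*n_B*(2*n_A*n_B - n_A - n_B) / ((n_A+n_B)^2 * (n_A+n_B-1)) = 14336/3840 = 3.7333.
        SD[R] = 1.9322.
Step 4: Continuity-corrected z = (R - 0.5 - E[R]) / SD[R] = (10 - 0.5 - 9.0000) / 1.9322 = 0.2588.
Step 5: Two-sided p-value via normal approximation = 2*(1 - Phi(|z|)) = 0.795809.
Step 6: alpha = 0.05. fail to reject H0.

R = 10, z = 0.2588, p = 0.795809, fail to reject H0.


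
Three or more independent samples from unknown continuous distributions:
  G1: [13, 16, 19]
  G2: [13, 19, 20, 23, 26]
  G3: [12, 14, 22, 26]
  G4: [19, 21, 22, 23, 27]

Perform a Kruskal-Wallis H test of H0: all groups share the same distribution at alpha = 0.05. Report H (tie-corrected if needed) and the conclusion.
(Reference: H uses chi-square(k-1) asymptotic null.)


Step 1: Combine all N = 17 observations and assign midranks.
sorted (value, group, rank): (12,G3,1), (13,G1,2.5), (13,G2,2.5), (14,G3,4), (16,G1,5), (19,G1,7), (19,G2,7), (19,G4,7), (20,G2,9), (21,G4,10), (22,G3,11.5), (22,G4,11.5), (23,G2,13.5), (23,G4,13.5), (26,G2,15.5), (26,G3,15.5), (27,G4,17)
Step 2: Sum ranks within each group.
R_1 = 14.5 (n_1 = 3)
R_2 = 47.5 (n_2 = 5)
R_3 = 32 (n_3 = 4)
R_4 = 59 (n_4 = 5)
Step 3: H = 12/(N(N+1)) * sum(R_i^2/n_i) - 3(N+1)
     = 12/(17*18) * (14.5^2/3 + 47.5^2/5 + 32^2/4 + 59^2/5) - 3*18
     = 0.039216 * 1473.53 - 54
     = 3.785621.
Step 4: Ties present; correction factor C = 1 - 48/(17^3 - 17) = 0.990196. Corrected H = 3.785621 / 0.990196 = 3.823102.
Step 5: Under H0, H ~ chi^2(3); p-value = 0.281210.
Step 6: alpha = 0.05. fail to reject H0.

H = 3.8231, df = 3, p = 0.281210, fail to reject H0.


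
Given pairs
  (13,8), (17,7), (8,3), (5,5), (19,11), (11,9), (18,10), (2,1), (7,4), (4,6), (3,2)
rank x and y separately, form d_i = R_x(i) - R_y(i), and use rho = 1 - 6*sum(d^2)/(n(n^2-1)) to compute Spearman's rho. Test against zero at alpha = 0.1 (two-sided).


Step 1: Rank x and y separately (midranks; no ties here).
rank(x): 13->8, 17->9, 8->6, 5->4, 19->11, 11->7, 18->10, 2->1, 7->5, 4->3, 3->2
rank(y): 8->8, 7->7, 3->3, 5->5, 11->11, 9->9, 10->10, 1->1, 4->4, 6->6, 2->2
Step 2: d_i = R_x(i) - R_y(i); compute d_i^2.
  (8-8)^2=0, (9-7)^2=4, (6-3)^2=9, (4-5)^2=1, (11-11)^2=0, (7-9)^2=4, (10-10)^2=0, (1-1)^2=0, (5-4)^2=1, (3-6)^2=9, (2-2)^2=0
sum(d^2) = 28.
Step 3: rho = 1 - 6*28 / (11*(11^2 - 1)) = 1 - 168/1320 = 0.872727.
Step 4: Under H0, t = rho * sqrt((n-2)/(1-rho^2)) = 5.3628 ~ t(9).
Step 5: Two-sided p-value from the t-distribution with 9 df = 0.000455.
Step 6: alpha = 0.1. reject H0.

rho = 0.8727, p = 0.000455, reject H0 at alpha = 0.1.


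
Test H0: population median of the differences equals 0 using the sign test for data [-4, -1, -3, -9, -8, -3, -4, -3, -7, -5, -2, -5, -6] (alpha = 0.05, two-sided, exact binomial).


Step 1: Discard zero differences. Original n = 13; n_eff = number of nonzero differences = 13.
Nonzero differences (with sign): -4, -1, -3, -9, -8, -3, -4, -3, -7, -5, -2, -5, -6
Step 2: Count signs: positive = 0, negative = 13.
Step 3: Under H0: P(positive) = 0.5, so the number of positives S ~ Bin(13, 0.5).
Step 4: Two-sided exact p-value = sum of Bin(13,0.5) probabilities at or below the observed probability = 0.000244.
Step 5: alpha = 0.05. reject H0.

n_eff = 13, pos = 0, neg = 13, p = 0.000244, reject H0.


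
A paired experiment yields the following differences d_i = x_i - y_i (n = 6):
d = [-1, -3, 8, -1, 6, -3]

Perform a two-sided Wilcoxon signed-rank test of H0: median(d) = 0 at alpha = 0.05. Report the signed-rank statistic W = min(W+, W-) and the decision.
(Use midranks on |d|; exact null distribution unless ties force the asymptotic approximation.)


Step 1: Drop any zero differences (none here) and take |d_i|.
|d| = [1, 3, 8, 1, 6, 3]
Step 2: Midrank |d_i| (ties get averaged ranks).
ranks: |1|->1.5, |3|->3.5, |8|->6, |1|->1.5, |6|->5, |3|->3.5
Step 3: Attach original signs; sum ranks with positive sign and with negative sign.
W+ = 6 + 5 = 11
W- = 1.5 + 3.5 + 1.5 + 3.5 = 10
(Check: W+ + W- = 21 should equal n(n+1)/2 = 21.)
Step 4: Test statistic W = min(W+, W-) = 10.
Step 5: Ties in |d|, so use the tie-corrected normal approximation.
        E[W] = n(n+1)/4 = 6*7/4 = 10.5.
        Tie groups: |d|=1 (t=2), |d|=3 (t=2); sum(t^3 - t) = 12.
        Var[W] = n(n+1)(2n+1)/24 - sum(t^3-t)/48 = 546/24 - 12/48 = 22.5.
        z = (W - E[W]) / sqrt(Var[W]) = (10 - 10.5) / 4.7434 = -0.1054.
        Two-sided p = 2*Phi(z) = 0.916051.
Step 6: alpha = 0.05. fail to reject H0.

W+ = 11, W- = 10, W = min = 10, p = 0.916051, fail to reject H0.


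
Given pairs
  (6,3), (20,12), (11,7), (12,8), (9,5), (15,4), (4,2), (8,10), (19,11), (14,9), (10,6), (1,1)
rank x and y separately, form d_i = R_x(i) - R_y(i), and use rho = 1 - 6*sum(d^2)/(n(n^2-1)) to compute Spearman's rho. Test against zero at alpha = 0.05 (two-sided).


Step 1: Rank x and y separately (midranks; no ties here).
rank(x): 6->3, 20->12, 11->7, 12->8, 9->5, 15->10, 4->2, 8->4, 19->11, 14->9, 10->6, 1->1
rank(y): 3->3, 12->12, 7->7, 8->8, 5->5, 4->4, 2->2, 10->10, 11->11, 9->9, 6->6, 1->1
Step 2: d_i = R_x(i) - R_y(i); compute d_i^2.
  (3-3)^2=0, (12-12)^2=0, (7-7)^2=0, (8-8)^2=0, (5-5)^2=0, (10-4)^2=36, (2-2)^2=0, (4-10)^2=36, (11-11)^2=0, (9-9)^2=0, (6-6)^2=0, (1-1)^2=0
sum(d^2) = 72.
Step 3: rho = 1 - 6*72 / (12*(12^2 - 1)) = 1 - 432/1716 = 0.748252.
Step 4: Under H0, t = rho * sqrt((n-2)/(1-rho^2)) = 3.5667 ~ t(10).
Step 5: Two-sided p-value from the t-distribution with 10 df = 0.005124.
Step 6: alpha = 0.05. reject H0.

rho = 0.7483, p = 0.005124, reject H0 at alpha = 0.05.


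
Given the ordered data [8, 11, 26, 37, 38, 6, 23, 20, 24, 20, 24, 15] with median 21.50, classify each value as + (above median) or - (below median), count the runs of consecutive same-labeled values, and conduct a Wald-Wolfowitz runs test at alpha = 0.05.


Step 1: Compute median = 21.50; label A = above, B = below.
Labels in order: BBAAABABABAB  (n_A = 6, n_B = 6)
Step 2: Count runs R = 9.
Step 3: Under H0 (random ordering), E[R] = 2*n_A*n_B/(n_A+n_B) + 1 = 2*6*6/12 + 1 = 7.0000.
        Var[R] = 2*n_A*n_B*(2*n_A*n_B - n_A - n_B) / ((n_A+n_B)^2 * (n_A+n_B-1)) = 4320/1584 = 2.7273.
        SD[R] = 1.6514.
Step 4: Continuity-corrected z = (R - 0.5 - E[R]) / SD[R] = (9 - 0.5 - 7.0000) / 1.6514 = 0.9083.
Step 5: Two-sided p-value via normal approximation = 2*(1 - Phi(|z|)) = 0.363722.
Step 6: alpha = 0.05. fail to reject H0.

R = 9, z = 0.9083, p = 0.363722, fail to reject H0.


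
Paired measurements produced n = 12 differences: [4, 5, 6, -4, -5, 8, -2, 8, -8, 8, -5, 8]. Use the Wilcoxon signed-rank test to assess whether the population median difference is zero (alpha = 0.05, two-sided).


Step 1: Drop any zero differences (none here) and take |d_i|.
|d| = [4, 5, 6, 4, 5, 8, 2, 8, 8, 8, 5, 8]
Step 2: Midrank |d_i| (ties get averaged ranks).
ranks: |4|->2.5, |5|->5, |6|->7, |4|->2.5, |5|->5, |8|->10, |2|->1, |8|->10, |8|->10, |8|->10, |5|->5, |8|->10
Step 3: Attach original signs; sum ranks with positive sign and with negative sign.
W+ = 2.5 + 5 + 7 + 10 + 10 + 10 + 10 = 54.5
W- = 2.5 + 5 + 1 + 10 + 5 = 23.5
(Check: W+ + W- = 78 should equal n(n+1)/2 = 78.)
Step 4: Test statistic W = min(W+, W-) = 23.5.
Step 5: Ties in |d|, so use the tie-corrected normal approximation.
        E[W] = n(n+1)/4 = 12*13/4 = 39.
        Tie groups: |d|=4 (t=2), |d|=5 (t=3), |d|=8 (t=5); sum(t^3 - t) = 150.
        Var[W] = n(n+1)(2n+1)/24 - sum(t^3-t)/48 = 3900/24 - 150/48 = 159.375.
        z = (W - E[W]) / sqrt(Var[W]) = (23.5 - 39) / 12.6244 = -1.2278.
        Two-sided p = 2*Phi(z) = 0.219528.
Step 6: alpha = 0.05. fail to reject H0.

W+ = 54.5, W- = 23.5, W = min = 23.5, p = 0.219528, fail to reject H0.


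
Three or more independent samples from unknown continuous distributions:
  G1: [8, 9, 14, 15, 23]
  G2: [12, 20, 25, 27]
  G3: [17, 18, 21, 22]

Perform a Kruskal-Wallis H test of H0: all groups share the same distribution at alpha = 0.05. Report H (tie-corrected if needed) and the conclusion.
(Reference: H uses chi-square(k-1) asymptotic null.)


Step 1: Combine all N = 13 observations and assign midranks.
sorted (value, group, rank): (8,G1,1), (9,G1,2), (12,G2,3), (14,G1,4), (15,G1,5), (17,G3,6), (18,G3,7), (20,G2,8), (21,G3,9), (22,G3,10), (23,G1,11), (25,G2,12), (27,G2,13)
Step 2: Sum ranks within each group.
R_1 = 23 (n_1 = 5)
R_2 = 36 (n_2 = 4)
R_3 = 32 (n_3 = 4)
Step 3: H = 12/(N(N+1)) * sum(R_i^2/n_i) - 3(N+1)
     = 12/(13*14) * (23^2/5 + 36^2/4 + 32^2/4) - 3*14
     = 0.065934 * 685.8 - 42
     = 3.217582.
Step 4: No ties, so H is used without correction.
Step 5: Under H0, H ~ chi^2(2); p-value = 0.200129.
Step 6: alpha = 0.05. fail to reject H0.

H = 3.2176, df = 2, p = 0.200129, fail to reject H0.


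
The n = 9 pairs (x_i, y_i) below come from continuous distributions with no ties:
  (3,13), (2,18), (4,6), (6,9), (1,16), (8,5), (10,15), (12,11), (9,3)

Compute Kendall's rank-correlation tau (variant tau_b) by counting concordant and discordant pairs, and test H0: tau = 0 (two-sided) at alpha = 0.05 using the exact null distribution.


Step 1: Enumerate the 36 unordered pairs (i,j) with i<j and classify each by sign(x_j-x_i) * sign(y_j-y_i).
  (1,2):dx=-1,dy=+5->D; (1,3):dx=+1,dy=-7->D; (1,4):dx=+3,dy=-4->D; (1,5):dx=-2,dy=+3->D
  (1,6):dx=+5,dy=-8->D; (1,7):dx=+7,dy=+2->C; (1,8):dx=+9,dy=-2->D; (1,9):dx=+6,dy=-10->D
  (2,3):dx=+2,dy=-12->D; (2,4):dx=+4,dy=-9->D; (2,5):dx=-1,dy=-2->C; (2,6):dx=+6,dy=-13->D
  (2,7):dx=+8,dy=-3->D; (2,8):dx=+10,dy=-7->D; (2,9):dx=+7,dy=-15->D; (3,4):dx=+2,dy=+3->C
  (3,5):dx=-3,dy=+10->D; (3,6):dx=+4,dy=-1->D; (3,7):dx=+6,dy=+9->C; (3,8):dx=+8,dy=+5->C
  (3,9):dx=+5,dy=-3->D; (4,5):dx=-5,dy=+7->D; (4,6):dx=+2,dy=-4->D; (4,7):dx=+4,dy=+6->C
  (4,8):dx=+6,dy=+2->C; (4,9):dx=+3,dy=-6->D; (5,6):dx=+7,dy=-11->D; (5,7):dx=+9,dy=-1->D
  (5,8):dx=+11,dy=-5->D; (5,9):dx=+8,dy=-13->D; (6,7):dx=+2,dy=+10->C; (6,8):dx=+4,dy=+6->C
  (6,9):dx=+1,dy=-2->D; (7,8):dx=+2,dy=-4->D; (7,9):dx=-1,dy=-12->C; (8,9):dx=-3,dy=-8->C
Step 2: C = 11, D = 25, total pairs = 36.
Step 3: tau = (C - D)/(n(n-1)/2) = (11 - 25)/36 = -0.388889.
Step 4: Exact two-sided p-value (enumerate n! = 362880 permutations of y under H0): p = 0.180181.
Step 5: alpha = 0.05. fail to reject H0.

tau_b = -0.3889 (C=11, D=25), p = 0.180181, fail to reject H0.


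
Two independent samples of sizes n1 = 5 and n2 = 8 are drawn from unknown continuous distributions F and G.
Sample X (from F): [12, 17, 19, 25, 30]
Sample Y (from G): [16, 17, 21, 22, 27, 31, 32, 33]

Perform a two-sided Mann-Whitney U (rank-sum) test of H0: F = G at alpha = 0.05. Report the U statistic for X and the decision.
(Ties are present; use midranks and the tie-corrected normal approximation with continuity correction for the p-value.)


Step 1: Combine and sort all 13 observations; assign midranks.
sorted (value, group): (12,X), (16,Y), (17,X), (17,Y), (19,X), (21,Y), (22,Y), (25,X), (27,Y), (30,X), (31,Y), (32,Y), (33,Y)
ranks: 12->1, 16->2, 17->3.5, 17->3.5, 19->5, 21->6, 22->7, 25->8, 27->9, 30->10, 31->11, 32->12, 33->13
Step 2: Rank sum for X: R1 = 1 + 3.5 + 5 + 8 + 10 = 27.5.
Step 3: U_X = R1 - n1(n1+1)/2 = 27.5 - 5*6/2 = 27.5 - 15 = 12.5.
       U_Y = n1*n2 - U_X = 40 - 12.5 = 27.5.
Step 4: Ties are present, so use the tie-corrected normal approximation (with continuity correction) for the p-value.
Step 5: p-value = 0.304842; compare to alpha = 0.05. fail to reject H0.

U_X = 12.5, p = 0.304842, fail to reject H0 at alpha = 0.05.


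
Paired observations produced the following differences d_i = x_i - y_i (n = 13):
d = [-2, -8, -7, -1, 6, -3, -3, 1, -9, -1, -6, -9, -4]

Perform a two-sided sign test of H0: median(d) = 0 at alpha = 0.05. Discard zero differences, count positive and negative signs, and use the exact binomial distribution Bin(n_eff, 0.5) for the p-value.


Step 1: Discard zero differences. Original n = 13; n_eff = number of nonzero differences = 13.
Nonzero differences (with sign): -2, -8, -7, -1, +6, -3, -3, +1, -9, -1, -6, -9, -4
Step 2: Count signs: positive = 2, negative = 11.
Step 3: Under H0: P(positive) = 0.5, so the number of positives S ~ Bin(13, 0.5).
Step 4: Two-sided exact p-value = sum of Bin(13,0.5) probabilities at or below the observed probability = 0.022461.
Step 5: alpha = 0.05. reject H0.

n_eff = 13, pos = 2, neg = 11, p = 0.022461, reject H0.


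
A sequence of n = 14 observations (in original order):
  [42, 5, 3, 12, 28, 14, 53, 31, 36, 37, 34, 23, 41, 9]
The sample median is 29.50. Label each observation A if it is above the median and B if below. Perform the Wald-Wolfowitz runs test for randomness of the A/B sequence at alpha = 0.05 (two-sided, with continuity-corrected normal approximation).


Step 1: Compute median = 29.50; label A = above, B = below.
Labels in order: ABBBBBAAAAABAB  (n_A = 7, n_B = 7)
Step 2: Count runs R = 6.
Step 3: Under H0 (random ordering), E[R] = 2*n_A*n_B/(n_A+n_B) + 1 = 2*7*7/14 + 1 = 8.0000.
        Var[R] = 2*n_A*n_B*(2*n_A*n_B - n_A - n_B) / ((n_A+n_B)^2 * (n_A+n_B-1)) = 8232/2548 = 3.2308.
        SD[R] = 1.7974.
Step 4: Continuity-corrected z = (R + 0.5 - E[R]) / SD[R] = (6 + 0.5 - 8.0000) / 1.7974 = -0.8345.
Step 5: Two-sided p-value via normal approximation = 2*(1 - Phi(|z|)) = 0.403986.
Step 6: alpha = 0.05. fail to reject H0.

R = 6, z = -0.8345, p = 0.403986, fail to reject H0.


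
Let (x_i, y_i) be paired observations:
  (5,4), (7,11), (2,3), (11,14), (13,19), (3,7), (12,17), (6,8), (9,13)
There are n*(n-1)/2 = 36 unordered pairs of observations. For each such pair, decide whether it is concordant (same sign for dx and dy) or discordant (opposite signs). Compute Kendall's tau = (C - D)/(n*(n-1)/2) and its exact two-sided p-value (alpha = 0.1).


Step 1: Enumerate the 36 unordered pairs (i,j) with i<j and classify each by sign(x_j-x_i) * sign(y_j-y_i).
  (1,2):dx=+2,dy=+7->C; (1,3):dx=-3,dy=-1->C; (1,4):dx=+6,dy=+10->C; (1,5):dx=+8,dy=+15->C
  (1,6):dx=-2,dy=+3->D; (1,7):dx=+7,dy=+13->C; (1,8):dx=+1,dy=+4->C; (1,9):dx=+4,dy=+9->C
  (2,3):dx=-5,dy=-8->C; (2,4):dx=+4,dy=+3->C; (2,5):dx=+6,dy=+8->C; (2,6):dx=-4,dy=-4->C
  (2,7):dx=+5,dy=+6->C; (2,8):dx=-1,dy=-3->C; (2,9):dx=+2,dy=+2->C; (3,4):dx=+9,dy=+11->C
  (3,5):dx=+11,dy=+16->C; (3,6):dx=+1,dy=+4->C; (3,7):dx=+10,dy=+14->C; (3,8):dx=+4,dy=+5->C
  (3,9):dx=+7,dy=+10->C; (4,5):dx=+2,dy=+5->C; (4,6):dx=-8,dy=-7->C; (4,7):dx=+1,dy=+3->C
  (4,8):dx=-5,dy=-6->C; (4,9):dx=-2,dy=-1->C; (5,6):dx=-10,dy=-12->C; (5,7):dx=-1,dy=-2->C
  (5,8):dx=-7,dy=-11->C; (5,9):dx=-4,dy=-6->C; (6,7):dx=+9,dy=+10->C; (6,8):dx=+3,dy=+1->C
  (6,9):dx=+6,dy=+6->C; (7,8):dx=-6,dy=-9->C; (7,9):dx=-3,dy=-4->C; (8,9):dx=+3,dy=+5->C
Step 2: C = 35, D = 1, total pairs = 36.
Step 3: tau = (C - D)/(n(n-1)/2) = (35 - 1)/36 = 0.944444.
Step 4: Exact two-sided p-value (enumerate n! = 362880 permutations of y under H0): p = 0.000050.
Step 5: alpha = 0.1. reject H0.

tau_b = 0.9444 (C=35, D=1), p = 0.000050, reject H0.


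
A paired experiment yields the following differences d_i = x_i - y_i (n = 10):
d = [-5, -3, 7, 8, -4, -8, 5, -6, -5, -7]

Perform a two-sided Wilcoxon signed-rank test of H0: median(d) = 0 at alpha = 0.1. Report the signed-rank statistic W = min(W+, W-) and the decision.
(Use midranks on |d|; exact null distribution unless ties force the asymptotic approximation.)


Step 1: Drop any zero differences (none here) and take |d_i|.
|d| = [5, 3, 7, 8, 4, 8, 5, 6, 5, 7]
Step 2: Midrank |d_i| (ties get averaged ranks).
ranks: |5|->4, |3|->1, |7|->7.5, |8|->9.5, |4|->2, |8|->9.5, |5|->4, |6|->6, |5|->4, |7|->7.5
Step 3: Attach original signs; sum ranks with positive sign and with negative sign.
W+ = 7.5 + 9.5 + 4 = 21
W- = 4 + 1 + 2 + 9.5 + 6 + 4 + 7.5 = 34
(Check: W+ + W- = 55 should equal n(n+1)/2 = 55.)
Step 4: Test statistic W = min(W+, W-) = 21.
Step 5: Ties in |d|, so use the tie-corrected normal approximation.
        E[W] = n(n+1)/4 = 10*11/4 = 27.5.
        Tie groups: |d|=5 (t=3), |d|=7 (t=2), |d|=8 (t=2); sum(t^3 - t) = 36.
        Var[W] = n(n+1)(2n+1)/24 - sum(t^3-t)/48 = 2310/24 - 36/48 = 95.5.
        z = (W - E[W]) / sqrt(Var[W]) = (21 - 27.5) / 9.7724 = -0.6651.
        Two-sided p = 2*Phi(z) = 0.505962.
Step 6: alpha = 0.1. fail to reject H0.

W+ = 21, W- = 34, W = min = 21, p = 0.505962, fail to reject H0.


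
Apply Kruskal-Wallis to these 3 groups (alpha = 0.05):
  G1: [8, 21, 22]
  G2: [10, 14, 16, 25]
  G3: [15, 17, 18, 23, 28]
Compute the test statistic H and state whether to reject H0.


Step 1: Combine all N = 12 observations and assign midranks.
sorted (value, group, rank): (8,G1,1), (10,G2,2), (14,G2,3), (15,G3,4), (16,G2,5), (17,G3,6), (18,G3,7), (21,G1,8), (22,G1,9), (23,G3,10), (25,G2,11), (28,G3,12)
Step 2: Sum ranks within each group.
R_1 = 18 (n_1 = 3)
R_2 = 21 (n_2 = 4)
R_3 = 39 (n_3 = 5)
Step 3: H = 12/(N(N+1)) * sum(R_i^2/n_i) - 3(N+1)
     = 12/(12*13) * (18^2/3 + 21^2/4 + 39^2/5) - 3*13
     = 0.076923 * 522.45 - 39
     = 1.188462.
Step 4: No ties, so H is used without correction.
Step 5: Under H0, H ~ chi^2(2); p-value = 0.551987.
Step 6: alpha = 0.05. fail to reject H0.

H = 1.1885, df = 2, p = 0.551987, fail to reject H0.


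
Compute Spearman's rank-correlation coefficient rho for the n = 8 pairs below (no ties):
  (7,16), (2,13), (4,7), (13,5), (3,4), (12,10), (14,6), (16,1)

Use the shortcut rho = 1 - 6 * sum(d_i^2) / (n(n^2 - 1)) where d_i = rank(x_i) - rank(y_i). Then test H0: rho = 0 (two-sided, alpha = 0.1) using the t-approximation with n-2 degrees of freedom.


Step 1: Rank x and y separately (midranks; no ties here).
rank(x): 7->4, 2->1, 4->3, 13->6, 3->2, 12->5, 14->7, 16->8
rank(y): 16->8, 13->7, 7->5, 5->3, 4->2, 10->6, 6->4, 1->1
Step 2: d_i = R_x(i) - R_y(i); compute d_i^2.
  (4-8)^2=16, (1-7)^2=36, (3-5)^2=4, (6-3)^2=9, (2-2)^2=0, (5-6)^2=1, (7-4)^2=9, (8-1)^2=49
sum(d^2) = 124.
Step 3: rho = 1 - 6*124 / (8*(8^2 - 1)) = 1 - 744/504 = -0.476190.
Step 4: Under H0, t = rho * sqrt((n-2)/(1-rho^2)) = -1.3265 ~ t(6).
Step 5: Two-sided p-value from the t-distribution with 6 df = 0.232936.
Step 6: alpha = 0.1. fail to reject H0.

rho = -0.4762, p = 0.232936, fail to reject H0 at alpha = 0.1.


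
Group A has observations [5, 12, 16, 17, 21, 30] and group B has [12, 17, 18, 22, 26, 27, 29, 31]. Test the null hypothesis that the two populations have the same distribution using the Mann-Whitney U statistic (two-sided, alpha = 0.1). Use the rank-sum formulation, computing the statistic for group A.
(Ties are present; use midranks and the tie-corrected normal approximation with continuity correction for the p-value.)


Step 1: Combine and sort all 14 observations; assign midranks.
sorted (value, group): (5,X), (12,X), (12,Y), (16,X), (17,X), (17,Y), (18,Y), (21,X), (22,Y), (26,Y), (27,Y), (29,Y), (30,X), (31,Y)
ranks: 5->1, 12->2.5, 12->2.5, 16->4, 17->5.5, 17->5.5, 18->7, 21->8, 22->9, 26->10, 27->11, 29->12, 30->13, 31->14
Step 2: Rank sum for X: R1 = 1 + 2.5 + 4 + 5.5 + 8 + 13 = 34.
Step 3: U_X = R1 - n1(n1+1)/2 = 34 - 6*7/2 = 34 - 21 = 13.
       U_Y = n1*n2 - U_X = 48 - 13 = 35.
Step 4: Ties are present, so use the tie-corrected normal approximation (with continuity correction) for the p-value.
Step 5: p-value = 0.174295; compare to alpha = 0.1. fail to reject H0.

U_X = 13, p = 0.174295, fail to reject H0 at alpha = 0.1.


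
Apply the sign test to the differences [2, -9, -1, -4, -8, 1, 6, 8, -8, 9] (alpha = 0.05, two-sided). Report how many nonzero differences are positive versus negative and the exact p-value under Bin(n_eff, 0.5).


Step 1: Discard zero differences. Original n = 10; n_eff = number of nonzero differences = 10.
Nonzero differences (with sign): +2, -9, -1, -4, -8, +1, +6, +8, -8, +9
Step 2: Count signs: positive = 5, negative = 5.
Step 3: Under H0: P(positive) = 0.5, so the number of positives S ~ Bin(10, 0.5).
Step 4: Two-sided exact p-value = sum of Bin(10,0.5) probabilities at or below the observed probability = 1.000000.
Step 5: alpha = 0.05. fail to reject H0.

n_eff = 10, pos = 5, neg = 5, p = 1.000000, fail to reject H0.


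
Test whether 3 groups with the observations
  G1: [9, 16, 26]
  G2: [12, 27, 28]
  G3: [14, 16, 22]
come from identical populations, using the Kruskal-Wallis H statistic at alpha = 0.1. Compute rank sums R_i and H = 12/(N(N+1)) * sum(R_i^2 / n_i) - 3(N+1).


Step 1: Combine all N = 9 observations and assign midranks.
sorted (value, group, rank): (9,G1,1), (12,G2,2), (14,G3,3), (16,G1,4.5), (16,G3,4.5), (22,G3,6), (26,G1,7), (27,G2,8), (28,G2,9)
Step 2: Sum ranks within each group.
R_1 = 12.5 (n_1 = 3)
R_2 = 19 (n_2 = 3)
R_3 = 13.5 (n_3 = 3)
Step 3: H = 12/(N(N+1)) * sum(R_i^2/n_i) - 3(N+1)
     = 12/(9*10) * (12.5^2/3 + 19^2/3 + 13.5^2/3) - 3*10
     = 0.133333 * 233.167 - 30
     = 1.088889.
Step 4: Ties present; correction factor C = 1 - 6/(9^3 - 9) = 0.991667. Corrected H = 1.088889 / 0.991667 = 1.098039.
Step 5: Under H0, H ~ chi^2(2); p-value = 0.577516.
Step 6: alpha = 0.1. fail to reject H0.

H = 1.0980, df = 2, p = 0.577516, fail to reject H0.


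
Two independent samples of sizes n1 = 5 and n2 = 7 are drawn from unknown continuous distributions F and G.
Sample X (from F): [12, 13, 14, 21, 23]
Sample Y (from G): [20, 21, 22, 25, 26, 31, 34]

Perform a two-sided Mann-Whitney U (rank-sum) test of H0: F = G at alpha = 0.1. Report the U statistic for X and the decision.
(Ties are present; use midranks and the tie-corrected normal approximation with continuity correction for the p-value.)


Step 1: Combine and sort all 12 observations; assign midranks.
sorted (value, group): (12,X), (13,X), (14,X), (20,Y), (21,X), (21,Y), (22,Y), (23,X), (25,Y), (26,Y), (31,Y), (34,Y)
ranks: 12->1, 13->2, 14->3, 20->4, 21->5.5, 21->5.5, 22->7, 23->8, 25->9, 26->10, 31->11, 34->12
Step 2: Rank sum for X: R1 = 1 + 2 + 3 + 5.5 + 8 = 19.5.
Step 3: U_X = R1 - n1(n1+1)/2 = 19.5 - 5*6/2 = 19.5 - 15 = 4.5.
       U_Y = n1*n2 - U_X = 35 - 4.5 = 30.5.
Step 4: Ties are present, so use the tie-corrected normal approximation (with continuity correction) for the p-value.
Step 5: p-value = 0.041997; compare to alpha = 0.1. reject H0.

U_X = 4.5, p = 0.041997, reject H0 at alpha = 0.1.


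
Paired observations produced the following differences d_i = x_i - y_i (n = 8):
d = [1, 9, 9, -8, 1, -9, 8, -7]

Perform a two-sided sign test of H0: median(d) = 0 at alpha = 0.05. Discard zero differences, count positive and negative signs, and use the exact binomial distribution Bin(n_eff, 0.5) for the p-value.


Step 1: Discard zero differences. Original n = 8; n_eff = number of nonzero differences = 8.
Nonzero differences (with sign): +1, +9, +9, -8, +1, -9, +8, -7
Step 2: Count signs: positive = 5, negative = 3.
Step 3: Under H0: P(positive) = 0.5, so the number of positives S ~ Bin(8, 0.5).
Step 4: Two-sided exact p-value = sum of Bin(8,0.5) probabilities at or below the observed probability = 0.726562.
Step 5: alpha = 0.05. fail to reject H0.

n_eff = 8, pos = 5, neg = 3, p = 0.726562, fail to reject H0.


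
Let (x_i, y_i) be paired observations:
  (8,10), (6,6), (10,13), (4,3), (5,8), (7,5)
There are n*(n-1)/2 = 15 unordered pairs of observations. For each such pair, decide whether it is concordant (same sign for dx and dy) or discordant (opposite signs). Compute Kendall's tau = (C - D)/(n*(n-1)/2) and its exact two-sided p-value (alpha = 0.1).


Step 1: Enumerate the 15 unordered pairs (i,j) with i<j and classify each by sign(x_j-x_i) * sign(y_j-y_i).
  (1,2):dx=-2,dy=-4->C; (1,3):dx=+2,dy=+3->C; (1,4):dx=-4,dy=-7->C; (1,5):dx=-3,dy=-2->C
  (1,6):dx=-1,dy=-5->C; (2,3):dx=+4,dy=+7->C; (2,4):dx=-2,dy=-3->C; (2,5):dx=-1,dy=+2->D
  (2,6):dx=+1,dy=-1->D; (3,4):dx=-6,dy=-10->C; (3,5):dx=-5,dy=-5->C; (3,6):dx=-3,dy=-8->C
  (4,5):dx=+1,dy=+5->C; (4,6):dx=+3,dy=+2->C; (5,6):dx=+2,dy=-3->D
Step 2: C = 12, D = 3, total pairs = 15.
Step 3: tau = (C - D)/(n(n-1)/2) = (12 - 3)/15 = 0.600000.
Step 4: Exact two-sided p-value (enumerate n! = 720 permutations of y under H0): p = 0.136111.
Step 5: alpha = 0.1. fail to reject H0.

tau_b = 0.6000 (C=12, D=3), p = 0.136111, fail to reject H0.


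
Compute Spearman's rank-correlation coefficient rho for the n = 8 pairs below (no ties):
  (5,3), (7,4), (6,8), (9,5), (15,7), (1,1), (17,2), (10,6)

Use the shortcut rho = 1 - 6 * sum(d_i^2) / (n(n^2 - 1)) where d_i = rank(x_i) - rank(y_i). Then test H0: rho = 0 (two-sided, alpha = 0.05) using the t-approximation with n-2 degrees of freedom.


Step 1: Rank x and y separately (midranks; no ties here).
rank(x): 5->2, 7->4, 6->3, 9->5, 15->7, 1->1, 17->8, 10->6
rank(y): 3->3, 4->4, 8->8, 5->5, 7->7, 1->1, 2->2, 6->6
Step 2: d_i = R_x(i) - R_y(i); compute d_i^2.
  (2-3)^2=1, (4-4)^2=0, (3-8)^2=25, (5-5)^2=0, (7-7)^2=0, (1-1)^2=0, (8-2)^2=36, (6-6)^2=0
sum(d^2) = 62.
Step 3: rho = 1 - 6*62 / (8*(8^2 - 1)) = 1 - 372/504 = 0.261905.
Step 4: Under H0, t = rho * sqrt((n-2)/(1-rho^2)) = 0.6647 ~ t(6).
Step 5: Two-sided p-value from the t-distribution with 6 df = 0.530923.
Step 6: alpha = 0.05. fail to reject H0.

rho = 0.2619, p = 0.530923, fail to reject H0 at alpha = 0.05.


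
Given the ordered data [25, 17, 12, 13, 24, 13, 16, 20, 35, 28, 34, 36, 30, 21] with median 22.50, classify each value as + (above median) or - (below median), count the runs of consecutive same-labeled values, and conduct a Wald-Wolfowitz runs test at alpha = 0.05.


Step 1: Compute median = 22.50; label A = above, B = below.
Labels in order: ABBBABBBAAAAAB  (n_A = 7, n_B = 7)
Step 2: Count runs R = 6.
Step 3: Under H0 (random ordering), E[R] = 2*n_A*n_B/(n_A+n_B) + 1 = 2*7*7/14 + 1 = 8.0000.
        Var[R] = 2*n_A*n_B*(2*n_A*n_B - n_A - n_B) / ((n_A+n_B)^2 * (n_A+n_B-1)) = 8232/2548 = 3.2308.
        SD[R] = 1.7974.
Step 4: Continuity-corrected z = (R + 0.5 - E[R]) / SD[R] = (6 + 0.5 - 8.0000) / 1.7974 = -0.8345.
Step 5: Two-sided p-value via normal approximation = 2*(1 - Phi(|z|)) = 0.403986.
Step 6: alpha = 0.05. fail to reject H0.

R = 6, z = -0.8345, p = 0.403986, fail to reject H0.


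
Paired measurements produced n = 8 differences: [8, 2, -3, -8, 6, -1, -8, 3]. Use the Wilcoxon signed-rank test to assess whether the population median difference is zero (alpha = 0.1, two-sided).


Step 1: Drop any zero differences (none here) and take |d_i|.
|d| = [8, 2, 3, 8, 6, 1, 8, 3]
Step 2: Midrank |d_i| (ties get averaged ranks).
ranks: |8|->7, |2|->2, |3|->3.5, |8|->7, |6|->5, |1|->1, |8|->7, |3|->3.5
Step 3: Attach original signs; sum ranks with positive sign and with negative sign.
W+ = 7 + 2 + 5 + 3.5 = 17.5
W- = 3.5 + 7 + 1 + 7 = 18.5
(Check: W+ + W- = 36 should equal n(n+1)/2 = 36.)
Step 4: Test statistic W = min(W+, W-) = 17.5.
Step 5: Ties in |d|, so use the tie-corrected normal approximation.
        E[W] = n(n+1)/4 = 8*9/4 = 18.
        Tie groups: |d|=3 (t=2), |d|=8 (t=3); sum(t^3 - t) = 30.
        Var[W] = n(n+1)(2n+1)/24 - sum(t^3-t)/48 = 1224/24 - 30/48 = 50.375.
        z = (W - E[W]) / sqrt(Var[W]) = (17.5 - 18) / 7.0975 = -0.0704.
        Two-sided p = 2*Phi(z) = 0.943838.
Step 6: alpha = 0.1. fail to reject H0.

W+ = 17.5, W- = 18.5, W = min = 17.5, p = 0.943838, fail to reject H0.


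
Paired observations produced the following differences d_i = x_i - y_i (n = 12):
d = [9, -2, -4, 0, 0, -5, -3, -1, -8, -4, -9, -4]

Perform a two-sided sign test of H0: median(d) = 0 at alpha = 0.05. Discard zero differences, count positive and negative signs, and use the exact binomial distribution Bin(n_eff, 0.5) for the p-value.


Step 1: Discard zero differences. Original n = 12; n_eff = number of nonzero differences = 10.
Nonzero differences (with sign): +9, -2, -4, -5, -3, -1, -8, -4, -9, -4
Step 2: Count signs: positive = 1, negative = 9.
Step 3: Under H0: P(positive) = 0.5, so the number of positives S ~ Bin(10, 0.5).
Step 4: Two-sided exact p-value = sum of Bin(10,0.5) probabilities at or below the observed probability = 0.021484.
Step 5: alpha = 0.05. reject H0.

n_eff = 10, pos = 1, neg = 9, p = 0.021484, reject H0.


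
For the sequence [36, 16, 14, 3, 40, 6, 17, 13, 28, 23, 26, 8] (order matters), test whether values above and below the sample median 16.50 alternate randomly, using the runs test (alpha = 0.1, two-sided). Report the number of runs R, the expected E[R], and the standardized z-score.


Step 1: Compute median = 16.50; label A = above, B = below.
Labels in order: ABBBABABAAAB  (n_A = 6, n_B = 6)
Step 2: Count runs R = 8.
Step 3: Under H0 (random ordering), E[R] = 2*n_A*n_B/(n_A+n_B) + 1 = 2*6*6/12 + 1 = 7.0000.
        Var[R] = 2*n_A*n_B*(2*n_A*n_B - n_A - n_B) / ((n_A+n_B)^2 * (n_A+n_B-1)) = 4320/1584 = 2.7273.
        SD[R] = 1.6514.
Step 4: Continuity-corrected z = (R - 0.5 - E[R]) / SD[R] = (8 - 0.5 - 7.0000) / 1.6514 = 0.3028.
Step 5: Two-sided p-value via normal approximation = 2*(1 - Phi(|z|)) = 0.762069.
Step 6: alpha = 0.1. fail to reject H0.

R = 8, z = 0.3028, p = 0.762069, fail to reject H0.


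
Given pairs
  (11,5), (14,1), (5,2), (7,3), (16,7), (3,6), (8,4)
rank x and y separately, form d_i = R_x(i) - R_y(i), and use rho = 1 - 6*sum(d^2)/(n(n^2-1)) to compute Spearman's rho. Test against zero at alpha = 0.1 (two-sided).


Step 1: Rank x and y separately (midranks; no ties here).
rank(x): 11->5, 14->6, 5->2, 7->3, 16->7, 3->1, 8->4
rank(y): 5->5, 1->1, 2->2, 3->3, 7->7, 6->6, 4->4
Step 2: d_i = R_x(i) - R_y(i); compute d_i^2.
  (5-5)^2=0, (6-1)^2=25, (2-2)^2=0, (3-3)^2=0, (7-7)^2=0, (1-6)^2=25, (4-4)^2=0
sum(d^2) = 50.
Step 3: rho = 1 - 6*50 / (7*(7^2 - 1)) = 1 - 300/336 = 0.107143.
Step 4: Under H0, t = rho * sqrt((n-2)/(1-rho^2)) = 0.2410 ~ t(5).
Step 5: Two-sided p-value from the t-distribution with 5 df = 0.819151.
Step 6: alpha = 0.1. fail to reject H0.

rho = 0.1071, p = 0.819151, fail to reject H0 at alpha = 0.1.


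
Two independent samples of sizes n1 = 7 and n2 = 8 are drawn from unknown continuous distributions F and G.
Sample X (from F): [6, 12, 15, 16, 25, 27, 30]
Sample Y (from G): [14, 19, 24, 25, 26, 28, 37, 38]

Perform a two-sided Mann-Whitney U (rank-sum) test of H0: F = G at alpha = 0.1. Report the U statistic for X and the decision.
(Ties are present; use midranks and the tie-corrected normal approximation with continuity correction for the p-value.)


Step 1: Combine and sort all 15 observations; assign midranks.
sorted (value, group): (6,X), (12,X), (14,Y), (15,X), (16,X), (19,Y), (24,Y), (25,X), (25,Y), (26,Y), (27,X), (28,Y), (30,X), (37,Y), (38,Y)
ranks: 6->1, 12->2, 14->3, 15->4, 16->5, 19->6, 24->7, 25->8.5, 25->8.5, 26->10, 27->11, 28->12, 30->13, 37->14, 38->15
Step 2: Rank sum for X: R1 = 1 + 2 + 4 + 5 + 8.5 + 11 + 13 = 44.5.
Step 3: U_X = R1 - n1(n1+1)/2 = 44.5 - 7*8/2 = 44.5 - 28 = 16.5.
       U_Y = n1*n2 - U_X = 56 - 16.5 = 39.5.
Step 4: Ties are present, so use the tie-corrected normal approximation (with continuity correction) for the p-value.
Step 5: p-value = 0.202614; compare to alpha = 0.1. fail to reject H0.

U_X = 16.5, p = 0.202614, fail to reject H0 at alpha = 0.1.


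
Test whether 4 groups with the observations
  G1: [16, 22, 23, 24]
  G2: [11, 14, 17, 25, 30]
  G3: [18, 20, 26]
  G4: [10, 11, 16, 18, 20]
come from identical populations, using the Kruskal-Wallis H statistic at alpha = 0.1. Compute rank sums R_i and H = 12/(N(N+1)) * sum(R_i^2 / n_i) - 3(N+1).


Step 1: Combine all N = 17 observations and assign midranks.
sorted (value, group, rank): (10,G4,1), (11,G2,2.5), (11,G4,2.5), (14,G2,4), (16,G1,5.5), (16,G4,5.5), (17,G2,7), (18,G3,8.5), (18,G4,8.5), (20,G3,10.5), (20,G4,10.5), (22,G1,12), (23,G1,13), (24,G1,14), (25,G2,15), (26,G3,16), (30,G2,17)
Step 2: Sum ranks within each group.
R_1 = 44.5 (n_1 = 4)
R_2 = 45.5 (n_2 = 5)
R_3 = 35 (n_3 = 3)
R_4 = 28 (n_4 = 5)
Step 3: H = 12/(N(N+1)) * sum(R_i^2/n_i) - 3(N+1)
     = 12/(17*18) * (44.5^2/4 + 45.5^2/5 + 35^2/3 + 28^2/5) - 3*18
     = 0.039216 * 1474.25 - 54
     = 3.813562.
Step 4: Ties present; correction factor C = 1 - 24/(17^3 - 17) = 0.995098. Corrected H = 3.813562 / 0.995098 = 3.832348.
Step 5: Under H0, H ~ chi^2(3); p-value = 0.280146.
Step 6: alpha = 0.1. fail to reject H0.

H = 3.8323, df = 3, p = 0.280146, fail to reject H0.


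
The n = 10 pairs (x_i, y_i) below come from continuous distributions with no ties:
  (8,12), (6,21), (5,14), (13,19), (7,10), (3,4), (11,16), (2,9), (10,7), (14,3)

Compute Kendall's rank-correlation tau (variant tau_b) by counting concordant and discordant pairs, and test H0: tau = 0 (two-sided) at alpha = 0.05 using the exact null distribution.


Step 1: Enumerate the 45 unordered pairs (i,j) with i<j and classify each by sign(x_j-x_i) * sign(y_j-y_i).
  (1,2):dx=-2,dy=+9->D; (1,3):dx=-3,dy=+2->D; (1,4):dx=+5,dy=+7->C; (1,5):dx=-1,dy=-2->C
  (1,6):dx=-5,dy=-8->C; (1,7):dx=+3,dy=+4->C; (1,8):dx=-6,dy=-3->C; (1,9):dx=+2,dy=-5->D
  (1,10):dx=+6,dy=-9->D; (2,3):dx=-1,dy=-7->C; (2,4):dx=+7,dy=-2->D; (2,5):dx=+1,dy=-11->D
  (2,6):dx=-3,dy=-17->C; (2,7):dx=+5,dy=-5->D; (2,8):dx=-4,dy=-12->C; (2,9):dx=+4,dy=-14->D
  (2,10):dx=+8,dy=-18->D; (3,4):dx=+8,dy=+5->C; (3,5):dx=+2,dy=-4->D; (3,6):dx=-2,dy=-10->C
  (3,7):dx=+6,dy=+2->C; (3,8):dx=-3,dy=-5->C; (3,9):dx=+5,dy=-7->D; (3,10):dx=+9,dy=-11->D
  (4,5):dx=-6,dy=-9->C; (4,6):dx=-10,dy=-15->C; (4,7):dx=-2,dy=-3->C; (4,8):dx=-11,dy=-10->C
  (4,9):dx=-3,dy=-12->C; (4,10):dx=+1,dy=-16->D; (5,6):dx=-4,dy=-6->C; (5,7):dx=+4,dy=+6->C
  (5,8):dx=-5,dy=-1->C; (5,9):dx=+3,dy=-3->D; (5,10):dx=+7,dy=-7->D; (6,7):dx=+8,dy=+12->C
  (6,8):dx=-1,dy=+5->D; (6,9):dx=+7,dy=+3->C; (6,10):dx=+11,dy=-1->D; (7,8):dx=-9,dy=-7->C
  (7,9):dx=-1,dy=-9->C; (7,10):dx=+3,dy=-13->D; (8,9):dx=+8,dy=-2->D; (8,10):dx=+12,dy=-6->D
  (9,10):dx=+4,dy=-4->D
Step 2: C = 24, D = 21, total pairs = 45.
Step 3: tau = (C - D)/(n(n-1)/2) = (24 - 21)/45 = 0.066667.
Step 4: Exact two-sided p-value (enumerate n! = 3628800 permutations of y under H0): p = 0.861801.
Step 5: alpha = 0.05. fail to reject H0.

tau_b = 0.0667 (C=24, D=21), p = 0.861801, fail to reject H0.


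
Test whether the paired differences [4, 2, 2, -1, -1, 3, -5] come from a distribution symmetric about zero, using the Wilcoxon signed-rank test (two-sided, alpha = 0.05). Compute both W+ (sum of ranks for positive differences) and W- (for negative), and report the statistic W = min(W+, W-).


Step 1: Drop any zero differences (none here) and take |d_i|.
|d| = [4, 2, 2, 1, 1, 3, 5]
Step 2: Midrank |d_i| (ties get averaged ranks).
ranks: |4|->6, |2|->3.5, |2|->3.5, |1|->1.5, |1|->1.5, |3|->5, |5|->7
Step 3: Attach original signs; sum ranks with positive sign and with negative sign.
W+ = 6 + 3.5 + 3.5 + 5 = 18
W- = 1.5 + 1.5 + 7 = 10
(Check: W+ + W- = 28 should equal n(n+1)/2 = 28.)
Step 4: Test statistic W = min(W+, W-) = 10.
Step 5: Ties in |d|, so use the tie-corrected normal approximation.
        E[W] = n(n+1)/4 = 7*8/4 = 14.
        Tie groups: |d|=1 (t=2), |d|=2 (t=2); sum(t^3 - t) = 12.
        Var[W] = n(n+1)(2n+1)/24 - sum(t^3-t)/48 = 840/24 - 12/48 = 34.75.
        z = (W - E[W]) / sqrt(Var[W]) = (10 - 14) / 5.8949 = -0.6786.
        Two-sided p = 2*Phi(z) = 0.497422.
Step 6: alpha = 0.05. fail to reject H0.

W+ = 18, W- = 10, W = min = 10, p = 0.497422, fail to reject H0.


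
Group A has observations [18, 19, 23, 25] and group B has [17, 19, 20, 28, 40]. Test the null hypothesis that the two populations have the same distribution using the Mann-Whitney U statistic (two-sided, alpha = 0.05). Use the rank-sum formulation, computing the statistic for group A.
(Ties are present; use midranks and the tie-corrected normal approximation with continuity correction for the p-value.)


Step 1: Combine and sort all 9 observations; assign midranks.
sorted (value, group): (17,Y), (18,X), (19,X), (19,Y), (20,Y), (23,X), (25,X), (28,Y), (40,Y)
ranks: 17->1, 18->2, 19->3.5, 19->3.5, 20->5, 23->6, 25->7, 28->8, 40->9
Step 2: Rank sum for X: R1 = 2 + 3.5 + 6 + 7 = 18.5.
Step 3: U_X = R1 - n1(n1+1)/2 = 18.5 - 4*5/2 = 18.5 - 10 = 8.5.
       U_Y = n1*n2 - U_X = 20 - 8.5 = 11.5.
Step 4: Ties are present, so use the tie-corrected normal approximation (with continuity correction) for the p-value.
Step 5: p-value = 0.805701; compare to alpha = 0.05. fail to reject H0.

U_X = 8.5, p = 0.805701, fail to reject H0 at alpha = 0.05.


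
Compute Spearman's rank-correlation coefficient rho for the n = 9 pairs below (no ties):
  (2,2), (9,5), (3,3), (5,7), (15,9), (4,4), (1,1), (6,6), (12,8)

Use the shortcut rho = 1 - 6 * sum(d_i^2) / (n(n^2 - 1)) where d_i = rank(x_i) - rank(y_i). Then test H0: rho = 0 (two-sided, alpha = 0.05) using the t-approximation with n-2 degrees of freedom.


Step 1: Rank x and y separately (midranks; no ties here).
rank(x): 2->2, 9->7, 3->3, 5->5, 15->9, 4->4, 1->1, 6->6, 12->8
rank(y): 2->2, 5->5, 3->3, 7->7, 9->9, 4->4, 1->1, 6->6, 8->8
Step 2: d_i = R_x(i) - R_y(i); compute d_i^2.
  (2-2)^2=0, (7-5)^2=4, (3-3)^2=0, (5-7)^2=4, (9-9)^2=0, (4-4)^2=0, (1-1)^2=0, (6-6)^2=0, (8-8)^2=0
sum(d^2) = 8.
Step 3: rho = 1 - 6*8 / (9*(9^2 - 1)) = 1 - 48/720 = 0.933333.
Step 4: Under H0, t = rho * sqrt((n-2)/(1-rho^2)) = 6.8783 ~ t(7).
Step 5: Two-sided p-value from the t-distribution with 7 df = 0.000236.
Step 6: alpha = 0.05. reject H0.

rho = 0.9333, p = 0.000236, reject H0 at alpha = 0.05.


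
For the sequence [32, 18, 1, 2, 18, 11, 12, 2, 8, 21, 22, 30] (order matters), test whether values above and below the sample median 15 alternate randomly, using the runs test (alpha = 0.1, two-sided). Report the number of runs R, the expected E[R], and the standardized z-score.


Step 1: Compute median = 15; label A = above, B = below.
Labels in order: AABBABBBBAAA  (n_A = 6, n_B = 6)
Step 2: Count runs R = 5.
Step 3: Under H0 (random ordering), E[R] = 2*n_A*n_B/(n_A+n_B) + 1 = 2*6*6/12 + 1 = 7.0000.
        Var[R] = 2*n_A*n_B*(2*n_A*n_B - n_A - n_B) / ((n_A+n_B)^2 * (n_A+n_B-1)) = 4320/1584 = 2.7273.
        SD[R] = 1.6514.
Step 4: Continuity-corrected z = (R + 0.5 - E[R]) / SD[R] = (5 + 0.5 - 7.0000) / 1.6514 = -0.9083.
Step 5: Two-sided p-value via normal approximation = 2*(1 - Phi(|z|)) = 0.363722.
Step 6: alpha = 0.1. fail to reject H0.

R = 5, z = -0.9083, p = 0.363722, fail to reject H0.
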